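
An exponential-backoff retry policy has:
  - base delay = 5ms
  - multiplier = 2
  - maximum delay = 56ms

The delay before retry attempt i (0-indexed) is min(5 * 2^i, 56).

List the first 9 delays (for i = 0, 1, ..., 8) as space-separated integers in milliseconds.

Computing each delay:
  i=0: min(5*2^0, 56) = 5
  i=1: min(5*2^1, 56) = 10
  i=2: min(5*2^2, 56) = 20
  i=3: min(5*2^3, 56) = 40
  i=4: min(5*2^4, 56) = 56
  i=5: min(5*2^5, 56) = 56
  i=6: min(5*2^6, 56) = 56
  i=7: min(5*2^7, 56) = 56
  i=8: min(5*2^8, 56) = 56

Answer: 5 10 20 40 56 56 56 56 56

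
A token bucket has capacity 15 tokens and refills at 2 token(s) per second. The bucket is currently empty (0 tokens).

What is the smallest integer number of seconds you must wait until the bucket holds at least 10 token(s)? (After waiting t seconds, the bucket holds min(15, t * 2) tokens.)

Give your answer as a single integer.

Need t * 2 >= 10, so t >= 10/2.
Smallest integer t = ceil(10/2) = 5.

Answer: 5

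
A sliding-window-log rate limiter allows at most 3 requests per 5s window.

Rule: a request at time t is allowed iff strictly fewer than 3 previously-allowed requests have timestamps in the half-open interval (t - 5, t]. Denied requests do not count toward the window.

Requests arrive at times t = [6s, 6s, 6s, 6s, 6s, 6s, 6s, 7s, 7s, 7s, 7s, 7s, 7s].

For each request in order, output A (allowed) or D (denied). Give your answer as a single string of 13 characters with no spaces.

Tracking allowed requests in the window:
  req#1 t=6s: ALLOW
  req#2 t=6s: ALLOW
  req#3 t=6s: ALLOW
  req#4 t=6s: DENY
  req#5 t=6s: DENY
  req#6 t=6s: DENY
  req#7 t=6s: DENY
  req#8 t=7s: DENY
  req#9 t=7s: DENY
  req#10 t=7s: DENY
  req#11 t=7s: DENY
  req#12 t=7s: DENY
  req#13 t=7s: DENY

Answer: AAADDDDDDDDDD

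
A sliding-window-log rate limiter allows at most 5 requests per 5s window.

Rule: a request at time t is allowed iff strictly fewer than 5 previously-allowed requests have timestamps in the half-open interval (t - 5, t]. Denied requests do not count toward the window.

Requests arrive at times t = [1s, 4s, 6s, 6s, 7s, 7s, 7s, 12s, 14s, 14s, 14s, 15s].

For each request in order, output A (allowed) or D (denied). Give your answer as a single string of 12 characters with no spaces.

Tracking allowed requests in the window:
  req#1 t=1s: ALLOW
  req#2 t=4s: ALLOW
  req#3 t=6s: ALLOW
  req#4 t=6s: ALLOW
  req#5 t=7s: ALLOW
  req#6 t=7s: ALLOW
  req#7 t=7s: DENY
  req#8 t=12s: ALLOW
  req#9 t=14s: ALLOW
  req#10 t=14s: ALLOW
  req#11 t=14s: ALLOW
  req#12 t=15s: ALLOW

Answer: AAAAAADAAAAA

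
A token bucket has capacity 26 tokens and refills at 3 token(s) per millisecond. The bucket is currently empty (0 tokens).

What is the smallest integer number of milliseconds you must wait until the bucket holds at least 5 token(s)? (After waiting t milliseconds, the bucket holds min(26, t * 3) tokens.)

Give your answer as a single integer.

Need t * 3 >= 5, so t >= 5/3.
Smallest integer t = ceil(5/3) = 2.

Answer: 2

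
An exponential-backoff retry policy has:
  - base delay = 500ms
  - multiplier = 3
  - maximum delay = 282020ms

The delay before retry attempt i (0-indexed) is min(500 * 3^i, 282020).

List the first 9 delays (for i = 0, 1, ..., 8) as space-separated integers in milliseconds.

Computing each delay:
  i=0: min(500*3^0, 282020) = 500
  i=1: min(500*3^1, 282020) = 1500
  i=2: min(500*3^2, 282020) = 4500
  i=3: min(500*3^3, 282020) = 13500
  i=4: min(500*3^4, 282020) = 40500
  i=5: min(500*3^5, 282020) = 121500
  i=6: min(500*3^6, 282020) = 282020
  i=7: min(500*3^7, 282020) = 282020
  i=8: min(500*3^8, 282020) = 282020

Answer: 500 1500 4500 13500 40500 121500 282020 282020 282020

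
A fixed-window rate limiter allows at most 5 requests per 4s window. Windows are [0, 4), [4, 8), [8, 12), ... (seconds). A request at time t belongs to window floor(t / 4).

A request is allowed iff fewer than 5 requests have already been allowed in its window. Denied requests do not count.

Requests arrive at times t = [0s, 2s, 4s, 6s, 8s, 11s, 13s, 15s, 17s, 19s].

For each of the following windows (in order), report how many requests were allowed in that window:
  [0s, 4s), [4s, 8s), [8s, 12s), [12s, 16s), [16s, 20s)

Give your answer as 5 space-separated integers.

Processing requests:
  req#1 t=0s (window 0): ALLOW
  req#2 t=2s (window 0): ALLOW
  req#3 t=4s (window 1): ALLOW
  req#4 t=6s (window 1): ALLOW
  req#5 t=8s (window 2): ALLOW
  req#6 t=11s (window 2): ALLOW
  req#7 t=13s (window 3): ALLOW
  req#8 t=15s (window 3): ALLOW
  req#9 t=17s (window 4): ALLOW
  req#10 t=19s (window 4): ALLOW

Allowed counts by window: 2 2 2 2 2

Answer: 2 2 2 2 2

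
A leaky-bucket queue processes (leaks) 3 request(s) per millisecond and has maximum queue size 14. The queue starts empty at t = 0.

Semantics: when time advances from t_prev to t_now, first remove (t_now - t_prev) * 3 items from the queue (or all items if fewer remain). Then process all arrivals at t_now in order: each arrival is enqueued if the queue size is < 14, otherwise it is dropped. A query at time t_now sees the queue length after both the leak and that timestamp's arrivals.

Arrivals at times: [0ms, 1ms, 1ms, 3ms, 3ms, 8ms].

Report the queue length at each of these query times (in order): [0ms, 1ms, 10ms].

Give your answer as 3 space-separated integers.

Answer: 1 2 0

Derivation:
Queue lengths at query times:
  query t=0ms: backlog = 1
  query t=1ms: backlog = 2
  query t=10ms: backlog = 0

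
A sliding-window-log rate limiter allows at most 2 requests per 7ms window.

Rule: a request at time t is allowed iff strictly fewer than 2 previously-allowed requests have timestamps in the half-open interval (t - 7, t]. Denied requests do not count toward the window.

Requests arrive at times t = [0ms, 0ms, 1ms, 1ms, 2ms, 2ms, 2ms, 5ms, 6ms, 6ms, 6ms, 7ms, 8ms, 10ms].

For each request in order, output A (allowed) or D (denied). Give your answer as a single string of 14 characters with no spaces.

Tracking allowed requests in the window:
  req#1 t=0ms: ALLOW
  req#2 t=0ms: ALLOW
  req#3 t=1ms: DENY
  req#4 t=1ms: DENY
  req#5 t=2ms: DENY
  req#6 t=2ms: DENY
  req#7 t=2ms: DENY
  req#8 t=5ms: DENY
  req#9 t=6ms: DENY
  req#10 t=6ms: DENY
  req#11 t=6ms: DENY
  req#12 t=7ms: ALLOW
  req#13 t=8ms: ALLOW
  req#14 t=10ms: DENY

Answer: AADDDDDDDDDAAD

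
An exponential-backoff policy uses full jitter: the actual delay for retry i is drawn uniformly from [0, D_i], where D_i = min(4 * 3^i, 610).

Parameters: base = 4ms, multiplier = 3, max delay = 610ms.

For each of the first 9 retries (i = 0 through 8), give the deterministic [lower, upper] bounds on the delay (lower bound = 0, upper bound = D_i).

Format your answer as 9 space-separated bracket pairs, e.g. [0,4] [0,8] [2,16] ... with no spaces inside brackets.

Computing bounds per retry:
  i=0: D_i=min(4*3^0,610)=4, bounds=[0,4]
  i=1: D_i=min(4*3^1,610)=12, bounds=[0,12]
  i=2: D_i=min(4*3^2,610)=36, bounds=[0,36]
  i=3: D_i=min(4*3^3,610)=108, bounds=[0,108]
  i=4: D_i=min(4*3^4,610)=324, bounds=[0,324]
  i=5: D_i=min(4*3^5,610)=610, bounds=[0,610]
  i=6: D_i=min(4*3^6,610)=610, bounds=[0,610]
  i=7: D_i=min(4*3^7,610)=610, bounds=[0,610]
  i=8: D_i=min(4*3^8,610)=610, bounds=[0,610]

Answer: [0,4] [0,12] [0,36] [0,108] [0,324] [0,610] [0,610] [0,610] [0,610]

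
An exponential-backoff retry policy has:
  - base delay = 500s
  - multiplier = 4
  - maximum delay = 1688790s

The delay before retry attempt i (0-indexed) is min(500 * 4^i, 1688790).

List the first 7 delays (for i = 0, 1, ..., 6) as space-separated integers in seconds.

Answer: 500 2000 8000 32000 128000 512000 1688790

Derivation:
Computing each delay:
  i=0: min(500*4^0, 1688790) = 500
  i=1: min(500*4^1, 1688790) = 2000
  i=2: min(500*4^2, 1688790) = 8000
  i=3: min(500*4^3, 1688790) = 32000
  i=4: min(500*4^4, 1688790) = 128000
  i=5: min(500*4^5, 1688790) = 512000
  i=6: min(500*4^6, 1688790) = 1688790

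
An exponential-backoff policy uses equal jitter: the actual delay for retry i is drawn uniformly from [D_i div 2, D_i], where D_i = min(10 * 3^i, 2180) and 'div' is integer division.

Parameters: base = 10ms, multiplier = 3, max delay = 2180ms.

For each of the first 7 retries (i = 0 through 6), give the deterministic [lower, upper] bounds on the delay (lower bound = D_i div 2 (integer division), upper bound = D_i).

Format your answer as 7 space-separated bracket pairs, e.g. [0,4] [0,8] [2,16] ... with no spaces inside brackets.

Computing bounds per retry:
  i=0: D_i=min(10*3^0,2180)=10, bounds=[5,10]
  i=1: D_i=min(10*3^1,2180)=30, bounds=[15,30]
  i=2: D_i=min(10*3^2,2180)=90, bounds=[45,90]
  i=3: D_i=min(10*3^3,2180)=270, bounds=[135,270]
  i=4: D_i=min(10*3^4,2180)=810, bounds=[405,810]
  i=5: D_i=min(10*3^5,2180)=2180, bounds=[1090,2180]
  i=6: D_i=min(10*3^6,2180)=2180, bounds=[1090,2180]

Answer: [5,10] [15,30] [45,90] [135,270] [405,810] [1090,2180] [1090,2180]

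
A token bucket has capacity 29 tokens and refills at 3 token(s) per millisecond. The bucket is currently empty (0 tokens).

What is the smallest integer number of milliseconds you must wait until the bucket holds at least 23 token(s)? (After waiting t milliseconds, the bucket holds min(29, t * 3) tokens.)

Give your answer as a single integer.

Need t * 3 >= 23, so t >= 23/3.
Smallest integer t = ceil(23/3) = 8.

Answer: 8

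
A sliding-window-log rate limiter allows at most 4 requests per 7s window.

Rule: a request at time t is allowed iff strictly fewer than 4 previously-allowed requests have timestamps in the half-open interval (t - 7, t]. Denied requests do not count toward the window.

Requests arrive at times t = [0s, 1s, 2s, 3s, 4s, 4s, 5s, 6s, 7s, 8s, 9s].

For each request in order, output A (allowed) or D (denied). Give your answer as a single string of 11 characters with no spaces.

Tracking allowed requests in the window:
  req#1 t=0s: ALLOW
  req#2 t=1s: ALLOW
  req#3 t=2s: ALLOW
  req#4 t=3s: ALLOW
  req#5 t=4s: DENY
  req#6 t=4s: DENY
  req#7 t=5s: DENY
  req#8 t=6s: DENY
  req#9 t=7s: ALLOW
  req#10 t=8s: ALLOW
  req#11 t=9s: ALLOW

Answer: AAAADDDDAAA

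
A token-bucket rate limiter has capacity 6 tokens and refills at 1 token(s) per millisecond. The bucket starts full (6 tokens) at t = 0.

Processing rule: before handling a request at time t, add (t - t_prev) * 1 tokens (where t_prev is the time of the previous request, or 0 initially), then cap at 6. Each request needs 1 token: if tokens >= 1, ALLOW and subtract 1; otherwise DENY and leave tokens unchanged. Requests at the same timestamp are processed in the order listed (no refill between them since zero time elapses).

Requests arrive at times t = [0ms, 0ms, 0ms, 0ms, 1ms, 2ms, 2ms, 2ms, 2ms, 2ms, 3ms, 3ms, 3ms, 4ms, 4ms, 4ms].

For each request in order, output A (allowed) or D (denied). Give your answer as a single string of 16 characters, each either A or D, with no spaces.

Simulating step by step:
  req#1 t=0ms: ALLOW
  req#2 t=0ms: ALLOW
  req#3 t=0ms: ALLOW
  req#4 t=0ms: ALLOW
  req#5 t=1ms: ALLOW
  req#6 t=2ms: ALLOW
  req#7 t=2ms: ALLOW
  req#8 t=2ms: ALLOW
  req#9 t=2ms: DENY
  req#10 t=2ms: DENY
  req#11 t=3ms: ALLOW
  req#12 t=3ms: DENY
  req#13 t=3ms: DENY
  req#14 t=4ms: ALLOW
  req#15 t=4ms: DENY
  req#16 t=4ms: DENY

Answer: AAAAAAAADDADDADD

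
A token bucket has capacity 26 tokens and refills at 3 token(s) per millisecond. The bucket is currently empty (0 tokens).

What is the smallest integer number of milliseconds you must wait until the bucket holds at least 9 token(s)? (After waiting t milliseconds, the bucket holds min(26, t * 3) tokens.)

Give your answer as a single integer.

Answer: 3

Derivation:
Need t * 3 >= 9, so t >= 9/3.
Smallest integer t = ceil(9/3) = 3.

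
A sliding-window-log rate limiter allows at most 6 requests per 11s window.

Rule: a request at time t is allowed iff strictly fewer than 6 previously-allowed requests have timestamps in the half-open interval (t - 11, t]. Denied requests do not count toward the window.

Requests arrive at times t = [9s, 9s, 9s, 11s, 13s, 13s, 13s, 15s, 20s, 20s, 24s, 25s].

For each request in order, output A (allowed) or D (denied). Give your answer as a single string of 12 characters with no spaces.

Tracking allowed requests in the window:
  req#1 t=9s: ALLOW
  req#2 t=9s: ALLOW
  req#3 t=9s: ALLOW
  req#4 t=11s: ALLOW
  req#5 t=13s: ALLOW
  req#6 t=13s: ALLOW
  req#7 t=13s: DENY
  req#8 t=15s: DENY
  req#9 t=20s: ALLOW
  req#10 t=20s: ALLOW
  req#11 t=24s: ALLOW
  req#12 t=25s: ALLOW

Answer: AAAAAADDAAAA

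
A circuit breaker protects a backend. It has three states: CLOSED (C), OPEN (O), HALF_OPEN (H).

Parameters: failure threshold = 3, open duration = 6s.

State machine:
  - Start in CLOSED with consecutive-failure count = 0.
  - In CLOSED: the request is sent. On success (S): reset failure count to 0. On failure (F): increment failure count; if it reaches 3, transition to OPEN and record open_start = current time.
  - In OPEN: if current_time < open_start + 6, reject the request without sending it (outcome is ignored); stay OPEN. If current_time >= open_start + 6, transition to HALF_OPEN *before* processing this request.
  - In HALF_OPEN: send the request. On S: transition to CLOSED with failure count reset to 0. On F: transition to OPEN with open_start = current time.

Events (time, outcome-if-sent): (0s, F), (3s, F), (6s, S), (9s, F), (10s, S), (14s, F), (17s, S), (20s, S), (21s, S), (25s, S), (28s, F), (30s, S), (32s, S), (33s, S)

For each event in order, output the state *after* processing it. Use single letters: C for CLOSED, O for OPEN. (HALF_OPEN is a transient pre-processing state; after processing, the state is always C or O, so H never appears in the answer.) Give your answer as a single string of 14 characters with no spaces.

State after each event:
  event#1 t=0s outcome=F: state=CLOSED
  event#2 t=3s outcome=F: state=CLOSED
  event#3 t=6s outcome=S: state=CLOSED
  event#4 t=9s outcome=F: state=CLOSED
  event#5 t=10s outcome=S: state=CLOSED
  event#6 t=14s outcome=F: state=CLOSED
  event#7 t=17s outcome=S: state=CLOSED
  event#8 t=20s outcome=S: state=CLOSED
  event#9 t=21s outcome=S: state=CLOSED
  event#10 t=25s outcome=S: state=CLOSED
  event#11 t=28s outcome=F: state=CLOSED
  event#12 t=30s outcome=S: state=CLOSED
  event#13 t=32s outcome=S: state=CLOSED
  event#14 t=33s outcome=S: state=CLOSED

Answer: CCCCCCCCCCCCCC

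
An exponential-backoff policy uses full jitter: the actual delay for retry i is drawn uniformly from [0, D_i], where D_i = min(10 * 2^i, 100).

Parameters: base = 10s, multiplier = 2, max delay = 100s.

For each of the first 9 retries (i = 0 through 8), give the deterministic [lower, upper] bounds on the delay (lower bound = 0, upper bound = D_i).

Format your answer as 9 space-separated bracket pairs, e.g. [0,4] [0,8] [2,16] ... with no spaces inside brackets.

Computing bounds per retry:
  i=0: D_i=min(10*2^0,100)=10, bounds=[0,10]
  i=1: D_i=min(10*2^1,100)=20, bounds=[0,20]
  i=2: D_i=min(10*2^2,100)=40, bounds=[0,40]
  i=3: D_i=min(10*2^3,100)=80, bounds=[0,80]
  i=4: D_i=min(10*2^4,100)=100, bounds=[0,100]
  i=5: D_i=min(10*2^5,100)=100, bounds=[0,100]
  i=6: D_i=min(10*2^6,100)=100, bounds=[0,100]
  i=7: D_i=min(10*2^7,100)=100, bounds=[0,100]
  i=8: D_i=min(10*2^8,100)=100, bounds=[0,100]

Answer: [0,10] [0,20] [0,40] [0,80] [0,100] [0,100] [0,100] [0,100] [0,100]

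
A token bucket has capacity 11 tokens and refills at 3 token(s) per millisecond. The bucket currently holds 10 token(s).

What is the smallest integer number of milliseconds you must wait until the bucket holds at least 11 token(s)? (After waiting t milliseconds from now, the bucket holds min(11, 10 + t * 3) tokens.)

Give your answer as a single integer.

Answer: 1

Derivation:
Need 10 + t * 3 >= 11, so t >= 1/3.
Smallest integer t = ceil(1/3) = 1.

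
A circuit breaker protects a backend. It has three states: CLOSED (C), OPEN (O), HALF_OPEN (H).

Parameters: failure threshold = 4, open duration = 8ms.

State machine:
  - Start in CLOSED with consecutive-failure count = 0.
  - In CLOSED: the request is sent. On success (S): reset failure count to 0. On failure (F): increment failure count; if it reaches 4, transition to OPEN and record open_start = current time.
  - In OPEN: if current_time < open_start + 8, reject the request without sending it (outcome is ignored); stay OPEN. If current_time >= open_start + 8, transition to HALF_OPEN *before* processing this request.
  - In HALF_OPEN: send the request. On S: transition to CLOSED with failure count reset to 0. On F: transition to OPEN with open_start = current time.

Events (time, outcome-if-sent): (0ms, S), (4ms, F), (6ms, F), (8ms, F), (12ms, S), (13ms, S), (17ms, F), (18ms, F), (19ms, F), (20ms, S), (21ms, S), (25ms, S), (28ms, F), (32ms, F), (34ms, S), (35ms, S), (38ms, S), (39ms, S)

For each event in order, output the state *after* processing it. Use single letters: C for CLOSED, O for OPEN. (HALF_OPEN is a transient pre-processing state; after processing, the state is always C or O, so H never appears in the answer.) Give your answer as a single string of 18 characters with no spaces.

State after each event:
  event#1 t=0ms outcome=S: state=CLOSED
  event#2 t=4ms outcome=F: state=CLOSED
  event#3 t=6ms outcome=F: state=CLOSED
  event#4 t=8ms outcome=F: state=CLOSED
  event#5 t=12ms outcome=S: state=CLOSED
  event#6 t=13ms outcome=S: state=CLOSED
  event#7 t=17ms outcome=F: state=CLOSED
  event#8 t=18ms outcome=F: state=CLOSED
  event#9 t=19ms outcome=F: state=CLOSED
  event#10 t=20ms outcome=S: state=CLOSED
  event#11 t=21ms outcome=S: state=CLOSED
  event#12 t=25ms outcome=S: state=CLOSED
  event#13 t=28ms outcome=F: state=CLOSED
  event#14 t=32ms outcome=F: state=CLOSED
  event#15 t=34ms outcome=S: state=CLOSED
  event#16 t=35ms outcome=S: state=CLOSED
  event#17 t=38ms outcome=S: state=CLOSED
  event#18 t=39ms outcome=S: state=CLOSED

Answer: CCCCCCCCCCCCCCCCCC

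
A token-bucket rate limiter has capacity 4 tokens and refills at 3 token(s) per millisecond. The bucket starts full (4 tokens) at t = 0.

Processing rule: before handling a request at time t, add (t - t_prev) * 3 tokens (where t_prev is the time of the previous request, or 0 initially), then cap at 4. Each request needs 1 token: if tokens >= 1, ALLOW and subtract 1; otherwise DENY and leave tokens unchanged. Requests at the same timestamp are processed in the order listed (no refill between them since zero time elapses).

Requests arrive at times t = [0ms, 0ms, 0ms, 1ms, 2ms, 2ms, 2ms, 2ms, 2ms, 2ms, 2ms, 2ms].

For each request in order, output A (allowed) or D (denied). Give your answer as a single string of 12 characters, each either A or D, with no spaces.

Simulating step by step:
  req#1 t=0ms: ALLOW
  req#2 t=0ms: ALLOW
  req#3 t=0ms: ALLOW
  req#4 t=1ms: ALLOW
  req#5 t=2ms: ALLOW
  req#6 t=2ms: ALLOW
  req#7 t=2ms: ALLOW
  req#8 t=2ms: ALLOW
  req#9 t=2ms: DENY
  req#10 t=2ms: DENY
  req#11 t=2ms: DENY
  req#12 t=2ms: DENY

Answer: AAAAAAAADDDD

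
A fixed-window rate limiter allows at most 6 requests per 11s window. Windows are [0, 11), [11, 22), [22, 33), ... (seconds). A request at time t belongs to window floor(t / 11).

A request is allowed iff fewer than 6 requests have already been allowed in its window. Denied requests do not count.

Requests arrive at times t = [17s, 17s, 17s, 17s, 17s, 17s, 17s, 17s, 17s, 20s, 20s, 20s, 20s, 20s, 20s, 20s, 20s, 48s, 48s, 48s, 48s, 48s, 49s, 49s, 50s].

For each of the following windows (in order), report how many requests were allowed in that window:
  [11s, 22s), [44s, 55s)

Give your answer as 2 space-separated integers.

Processing requests:
  req#1 t=17s (window 1): ALLOW
  req#2 t=17s (window 1): ALLOW
  req#3 t=17s (window 1): ALLOW
  req#4 t=17s (window 1): ALLOW
  req#5 t=17s (window 1): ALLOW
  req#6 t=17s (window 1): ALLOW
  req#7 t=17s (window 1): DENY
  req#8 t=17s (window 1): DENY
  req#9 t=17s (window 1): DENY
  req#10 t=20s (window 1): DENY
  req#11 t=20s (window 1): DENY
  req#12 t=20s (window 1): DENY
  req#13 t=20s (window 1): DENY
  req#14 t=20s (window 1): DENY
  req#15 t=20s (window 1): DENY
  req#16 t=20s (window 1): DENY
  req#17 t=20s (window 1): DENY
  req#18 t=48s (window 4): ALLOW
  req#19 t=48s (window 4): ALLOW
  req#20 t=48s (window 4): ALLOW
  req#21 t=48s (window 4): ALLOW
  req#22 t=48s (window 4): ALLOW
  req#23 t=49s (window 4): ALLOW
  req#24 t=49s (window 4): DENY
  req#25 t=50s (window 4): DENY

Allowed counts by window: 6 6

Answer: 6 6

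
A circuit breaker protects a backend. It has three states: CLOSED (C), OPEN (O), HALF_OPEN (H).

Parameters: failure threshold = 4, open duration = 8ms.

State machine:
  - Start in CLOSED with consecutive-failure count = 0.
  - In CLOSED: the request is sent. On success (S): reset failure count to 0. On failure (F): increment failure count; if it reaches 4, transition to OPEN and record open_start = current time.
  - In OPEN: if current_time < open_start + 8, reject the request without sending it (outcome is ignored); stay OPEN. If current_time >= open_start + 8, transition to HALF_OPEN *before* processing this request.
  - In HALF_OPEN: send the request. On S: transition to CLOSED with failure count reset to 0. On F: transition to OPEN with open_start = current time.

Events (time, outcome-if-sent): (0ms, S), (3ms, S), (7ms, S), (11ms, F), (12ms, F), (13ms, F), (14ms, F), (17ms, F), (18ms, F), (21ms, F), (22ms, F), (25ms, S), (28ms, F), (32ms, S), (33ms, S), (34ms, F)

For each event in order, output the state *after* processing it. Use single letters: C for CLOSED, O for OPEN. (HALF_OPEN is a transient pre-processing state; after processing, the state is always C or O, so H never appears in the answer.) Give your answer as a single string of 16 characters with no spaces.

Answer: CCCCCCOOOOOOOCCC

Derivation:
State after each event:
  event#1 t=0ms outcome=S: state=CLOSED
  event#2 t=3ms outcome=S: state=CLOSED
  event#3 t=7ms outcome=S: state=CLOSED
  event#4 t=11ms outcome=F: state=CLOSED
  event#5 t=12ms outcome=F: state=CLOSED
  event#6 t=13ms outcome=F: state=CLOSED
  event#7 t=14ms outcome=F: state=OPEN
  event#8 t=17ms outcome=F: state=OPEN
  event#9 t=18ms outcome=F: state=OPEN
  event#10 t=21ms outcome=F: state=OPEN
  event#11 t=22ms outcome=F: state=OPEN
  event#12 t=25ms outcome=S: state=OPEN
  event#13 t=28ms outcome=F: state=OPEN
  event#14 t=32ms outcome=S: state=CLOSED
  event#15 t=33ms outcome=S: state=CLOSED
  event#16 t=34ms outcome=F: state=CLOSED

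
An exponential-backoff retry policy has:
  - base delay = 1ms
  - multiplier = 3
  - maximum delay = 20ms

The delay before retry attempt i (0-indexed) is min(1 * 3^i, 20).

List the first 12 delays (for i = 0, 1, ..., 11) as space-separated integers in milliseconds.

Answer: 1 3 9 20 20 20 20 20 20 20 20 20

Derivation:
Computing each delay:
  i=0: min(1*3^0, 20) = 1
  i=1: min(1*3^1, 20) = 3
  i=2: min(1*3^2, 20) = 9
  i=3: min(1*3^3, 20) = 20
  i=4: min(1*3^4, 20) = 20
  i=5: min(1*3^5, 20) = 20
  i=6: min(1*3^6, 20) = 20
  i=7: min(1*3^7, 20) = 20
  i=8: min(1*3^8, 20) = 20
  i=9: min(1*3^9, 20) = 20
  i=10: min(1*3^10, 20) = 20
  i=11: min(1*3^11, 20) = 20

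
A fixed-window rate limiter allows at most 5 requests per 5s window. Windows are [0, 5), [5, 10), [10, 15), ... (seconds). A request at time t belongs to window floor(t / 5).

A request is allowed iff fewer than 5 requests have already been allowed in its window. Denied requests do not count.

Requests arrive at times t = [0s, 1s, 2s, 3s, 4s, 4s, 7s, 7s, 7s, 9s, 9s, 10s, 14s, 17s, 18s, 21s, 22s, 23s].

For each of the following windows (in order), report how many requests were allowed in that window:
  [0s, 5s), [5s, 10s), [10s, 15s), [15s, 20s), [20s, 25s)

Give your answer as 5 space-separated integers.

Processing requests:
  req#1 t=0s (window 0): ALLOW
  req#2 t=1s (window 0): ALLOW
  req#3 t=2s (window 0): ALLOW
  req#4 t=3s (window 0): ALLOW
  req#5 t=4s (window 0): ALLOW
  req#6 t=4s (window 0): DENY
  req#7 t=7s (window 1): ALLOW
  req#8 t=7s (window 1): ALLOW
  req#9 t=7s (window 1): ALLOW
  req#10 t=9s (window 1): ALLOW
  req#11 t=9s (window 1): ALLOW
  req#12 t=10s (window 2): ALLOW
  req#13 t=14s (window 2): ALLOW
  req#14 t=17s (window 3): ALLOW
  req#15 t=18s (window 3): ALLOW
  req#16 t=21s (window 4): ALLOW
  req#17 t=22s (window 4): ALLOW
  req#18 t=23s (window 4): ALLOW

Allowed counts by window: 5 5 2 2 3

Answer: 5 5 2 2 3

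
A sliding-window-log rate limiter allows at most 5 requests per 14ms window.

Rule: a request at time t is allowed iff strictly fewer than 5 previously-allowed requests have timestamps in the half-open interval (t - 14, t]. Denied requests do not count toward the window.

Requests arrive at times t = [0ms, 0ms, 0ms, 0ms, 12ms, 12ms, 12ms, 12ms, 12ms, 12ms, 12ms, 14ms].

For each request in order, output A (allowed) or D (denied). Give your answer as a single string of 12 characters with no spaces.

Answer: AAAAADDDDDDA

Derivation:
Tracking allowed requests in the window:
  req#1 t=0ms: ALLOW
  req#2 t=0ms: ALLOW
  req#3 t=0ms: ALLOW
  req#4 t=0ms: ALLOW
  req#5 t=12ms: ALLOW
  req#6 t=12ms: DENY
  req#7 t=12ms: DENY
  req#8 t=12ms: DENY
  req#9 t=12ms: DENY
  req#10 t=12ms: DENY
  req#11 t=12ms: DENY
  req#12 t=14ms: ALLOW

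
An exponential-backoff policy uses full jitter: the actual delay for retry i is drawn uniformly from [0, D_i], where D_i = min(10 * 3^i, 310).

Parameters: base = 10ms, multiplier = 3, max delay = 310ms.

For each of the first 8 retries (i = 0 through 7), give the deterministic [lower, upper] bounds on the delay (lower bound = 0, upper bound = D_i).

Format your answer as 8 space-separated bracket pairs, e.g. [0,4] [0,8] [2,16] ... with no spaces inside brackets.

Answer: [0,10] [0,30] [0,90] [0,270] [0,310] [0,310] [0,310] [0,310]

Derivation:
Computing bounds per retry:
  i=0: D_i=min(10*3^0,310)=10, bounds=[0,10]
  i=1: D_i=min(10*3^1,310)=30, bounds=[0,30]
  i=2: D_i=min(10*3^2,310)=90, bounds=[0,90]
  i=3: D_i=min(10*3^3,310)=270, bounds=[0,270]
  i=4: D_i=min(10*3^4,310)=310, bounds=[0,310]
  i=5: D_i=min(10*3^5,310)=310, bounds=[0,310]
  i=6: D_i=min(10*3^6,310)=310, bounds=[0,310]
  i=7: D_i=min(10*3^7,310)=310, bounds=[0,310]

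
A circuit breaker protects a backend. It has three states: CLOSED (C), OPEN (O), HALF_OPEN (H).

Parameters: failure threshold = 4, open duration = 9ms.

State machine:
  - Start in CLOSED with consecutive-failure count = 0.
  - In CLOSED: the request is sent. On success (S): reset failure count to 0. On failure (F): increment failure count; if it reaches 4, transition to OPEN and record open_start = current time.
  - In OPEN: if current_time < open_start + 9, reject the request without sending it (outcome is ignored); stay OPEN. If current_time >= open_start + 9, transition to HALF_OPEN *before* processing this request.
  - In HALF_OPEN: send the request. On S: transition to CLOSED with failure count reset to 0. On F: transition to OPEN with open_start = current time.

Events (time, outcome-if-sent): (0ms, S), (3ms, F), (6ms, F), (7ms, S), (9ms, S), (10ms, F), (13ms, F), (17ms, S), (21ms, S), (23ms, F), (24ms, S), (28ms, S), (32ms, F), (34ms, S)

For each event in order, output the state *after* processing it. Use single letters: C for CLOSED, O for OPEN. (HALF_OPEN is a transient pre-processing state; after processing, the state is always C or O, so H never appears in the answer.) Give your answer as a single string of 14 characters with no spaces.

Answer: CCCCCCCCCCCCCC

Derivation:
State after each event:
  event#1 t=0ms outcome=S: state=CLOSED
  event#2 t=3ms outcome=F: state=CLOSED
  event#3 t=6ms outcome=F: state=CLOSED
  event#4 t=7ms outcome=S: state=CLOSED
  event#5 t=9ms outcome=S: state=CLOSED
  event#6 t=10ms outcome=F: state=CLOSED
  event#7 t=13ms outcome=F: state=CLOSED
  event#8 t=17ms outcome=S: state=CLOSED
  event#9 t=21ms outcome=S: state=CLOSED
  event#10 t=23ms outcome=F: state=CLOSED
  event#11 t=24ms outcome=S: state=CLOSED
  event#12 t=28ms outcome=S: state=CLOSED
  event#13 t=32ms outcome=F: state=CLOSED
  event#14 t=34ms outcome=S: state=CLOSED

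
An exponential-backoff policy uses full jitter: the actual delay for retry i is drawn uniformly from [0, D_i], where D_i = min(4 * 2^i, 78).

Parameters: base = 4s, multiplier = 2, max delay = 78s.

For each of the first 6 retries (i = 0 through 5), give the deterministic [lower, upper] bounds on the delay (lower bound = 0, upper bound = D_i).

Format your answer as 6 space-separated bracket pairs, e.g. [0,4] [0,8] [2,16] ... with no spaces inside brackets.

Answer: [0,4] [0,8] [0,16] [0,32] [0,64] [0,78]

Derivation:
Computing bounds per retry:
  i=0: D_i=min(4*2^0,78)=4, bounds=[0,4]
  i=1: D_i=min(4*2^1,78)=8, bounds=[0,8]
  i=2: D_i=min(4*2^2,78)=16, bounds=[0,16]
  i=3: D_i=min(4*2^3,78)=32, bounds=[0,32]
  i=4: D_i=min(4*2^4,78)=64, bounds=[0,64]
  i=5: D_i=min(4*2^5,78)=78, bounds=[0,78]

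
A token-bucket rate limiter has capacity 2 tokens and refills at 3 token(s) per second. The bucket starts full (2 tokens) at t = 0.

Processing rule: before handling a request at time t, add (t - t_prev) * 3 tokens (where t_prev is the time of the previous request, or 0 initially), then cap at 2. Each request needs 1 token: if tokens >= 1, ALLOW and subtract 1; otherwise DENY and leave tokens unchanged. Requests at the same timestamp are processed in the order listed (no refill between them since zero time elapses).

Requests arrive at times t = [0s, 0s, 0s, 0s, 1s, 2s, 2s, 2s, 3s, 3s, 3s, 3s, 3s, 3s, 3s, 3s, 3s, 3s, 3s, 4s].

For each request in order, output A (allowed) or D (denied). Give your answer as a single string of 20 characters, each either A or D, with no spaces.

Simulating step by step:
  req#1 t=0s: ALLOW
  req#2 t=0s: ALLOW
  req#3 t=0s: DENY
  req#4 t=0s: DENY
  req#5 t=1s: ALLOW
  req#6 t=2s: ALLOW
  req#7 t=2s: ALLOW
  req#8 t=2s: DENY
  req#9 t=3s: ALLOW
  req#10 t=3s: ALLOW
  req#11 t=3s: DENY
  req#12 t=3s: DENY
  req#13 t=3s: DENY
  req#14 t=3s: DENY
  req#15 t=3s: DENY
  req#16 t=3s: DENY
  req#17 t=3s: DENY
  req#18 t=3s: DENY
  req#19 t=3s: DENY
  req#20 t=4s: ALLOW

Answer: AADDAAADAADDDDDDDDDA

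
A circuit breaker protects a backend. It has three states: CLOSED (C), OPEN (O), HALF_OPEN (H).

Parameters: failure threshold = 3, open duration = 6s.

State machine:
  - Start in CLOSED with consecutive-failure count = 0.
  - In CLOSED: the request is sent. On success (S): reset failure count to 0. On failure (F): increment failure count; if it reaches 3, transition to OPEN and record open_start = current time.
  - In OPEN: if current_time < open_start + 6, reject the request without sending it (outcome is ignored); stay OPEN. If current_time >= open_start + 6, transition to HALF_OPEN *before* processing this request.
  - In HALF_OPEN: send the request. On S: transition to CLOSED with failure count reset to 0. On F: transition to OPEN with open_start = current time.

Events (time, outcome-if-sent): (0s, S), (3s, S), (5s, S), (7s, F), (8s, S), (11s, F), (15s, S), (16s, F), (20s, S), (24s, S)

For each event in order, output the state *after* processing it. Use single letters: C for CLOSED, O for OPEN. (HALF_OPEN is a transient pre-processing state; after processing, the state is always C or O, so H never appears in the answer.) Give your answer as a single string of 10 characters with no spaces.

Answer: CCCCCCCCCC

Derivation:
State after each event:
  event#1 t=0s outcome=S: state=CLOSED
  event#2 t=3s outcome=S: state=CLOSED
  event#3 t=5s outcome=S: state=CLOSED
  event#4 t=7s outcome=F: state=CLOSED
  event#5 t=8s outcome=S: state=CLOSED
  event#6 t=11s outcome=F: state=CLOSED
  event#7 t=15s outcome=S: state=CLOSED
  event#8 t=16s outcome=F: state=CLOSED
  event#9 t=20s outcome=S: state=CLOSED
  event#10 t=24s outcome=S: state=CLOSED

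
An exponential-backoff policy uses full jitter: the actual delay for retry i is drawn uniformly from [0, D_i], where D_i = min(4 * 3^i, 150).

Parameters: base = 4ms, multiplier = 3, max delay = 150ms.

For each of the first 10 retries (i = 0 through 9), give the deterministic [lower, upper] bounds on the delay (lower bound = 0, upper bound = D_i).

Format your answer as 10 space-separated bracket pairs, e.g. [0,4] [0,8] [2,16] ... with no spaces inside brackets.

Computing bounds per retry:
  i=0: D_i=min(4*3^0,150)=4, bounds=[0,4]
  i=1: D_i=min(4*3^1,150)=12, bounds=[0,12]
  i=2: D_i=min(4*3^2,150)=36, bounds=[0,36]
  i=3: D_i=min(4*3^3,150)=108, bounds=[0,108]
  i=4: D_i=min(4*3^4,150)=150, bounds=[0,150]
  i=5: D_i=min(4*3^5,150)=150, bounds=[0,150]
  i=6: D_i=min(4*3^6,150)=150, bounds=[0,150]
  i=7: D_i=min(4*3^7,150)=150, bounds=[0,150]
  i=8: D_i=min(4*3^8,150)=150, bounds=[0,150]
  i=9: D_i=min(4*3^9,150)=150, bounds=[0,150]

Answer: [0,4] [0,12] [0,36] [0,108] [0,150] [0,150] [0,150] [0,150] [0,150] [0,150]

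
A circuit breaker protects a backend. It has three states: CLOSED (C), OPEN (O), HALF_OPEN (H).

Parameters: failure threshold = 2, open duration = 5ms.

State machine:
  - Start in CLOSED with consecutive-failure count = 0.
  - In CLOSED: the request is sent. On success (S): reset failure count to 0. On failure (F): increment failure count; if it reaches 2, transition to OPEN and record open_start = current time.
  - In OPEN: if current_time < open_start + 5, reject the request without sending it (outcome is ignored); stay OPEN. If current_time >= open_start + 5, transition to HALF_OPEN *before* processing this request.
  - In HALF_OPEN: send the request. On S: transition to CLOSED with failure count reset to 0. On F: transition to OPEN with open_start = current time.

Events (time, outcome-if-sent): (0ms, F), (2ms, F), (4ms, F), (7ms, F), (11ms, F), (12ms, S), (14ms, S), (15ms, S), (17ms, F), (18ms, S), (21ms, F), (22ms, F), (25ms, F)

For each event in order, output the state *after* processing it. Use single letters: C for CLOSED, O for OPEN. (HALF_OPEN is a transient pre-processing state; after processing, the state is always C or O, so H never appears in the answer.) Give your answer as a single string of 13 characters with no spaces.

State after each event:
  event#1 t=0ms outcome=F: state=CLOSED
  event#2 t=2ms outcome=F: state=OPEN
  event#3 t=4ms outcome=F: state=OPEN
  event#4 t=7ms outcome=F: state=OPEN
  event#5 t=11ms outcome=F: state=OPEN
  event#6 t=12ms outcome=S: state=CLOSED
  event#7 t=14ms outcome=S: state=CLOSED
  event#8 t=15ms outcome=S: state=CLOSED
  event#9 t=17ms outcome=F: state=CLOSED
  event#10 t=18ms outcome=S: state=CLOSED
  event#11 t=21ms outcome=F: state=CLOSED
  event#12 t=22ms outcome=F: state=OPEN
  event#13 t=25ms outcome=F: state=OPEN

Answer: COOOOCCCCCCOO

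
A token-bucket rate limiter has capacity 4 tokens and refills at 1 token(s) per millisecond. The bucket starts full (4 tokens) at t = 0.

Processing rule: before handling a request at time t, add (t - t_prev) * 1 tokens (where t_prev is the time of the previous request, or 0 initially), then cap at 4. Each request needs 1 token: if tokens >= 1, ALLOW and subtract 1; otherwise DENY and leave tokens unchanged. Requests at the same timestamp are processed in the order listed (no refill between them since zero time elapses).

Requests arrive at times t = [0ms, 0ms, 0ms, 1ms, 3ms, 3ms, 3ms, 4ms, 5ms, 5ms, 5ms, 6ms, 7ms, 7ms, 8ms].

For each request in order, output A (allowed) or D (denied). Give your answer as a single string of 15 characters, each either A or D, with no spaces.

Answer: AAAAAAAAADDAADA

Derivation:
Simulating step by step:
  req#1 t=0ms: ALLOW
  req#2 t=0ms: ALLOW
  req#3 t=0ms: ALLOW
  req#4 t=1ms: ALLOW
  req#5 t=3ms: ALLOW
  req#6 t=3ms: ALLOW
  req#7 t=3ms: ALLOW
  req#8 t=4ms: ALLOW
  req#9 t=5ms: ALLOW
  req#10 t=5ms: DENY
  req#11 t=5ms: DENY
  req#12 t=6ms: ALLOW
  req#13 t=7ms: ALLOW
  req#14 t=7ms: DENY
  req#15 t=8ms: ALLOW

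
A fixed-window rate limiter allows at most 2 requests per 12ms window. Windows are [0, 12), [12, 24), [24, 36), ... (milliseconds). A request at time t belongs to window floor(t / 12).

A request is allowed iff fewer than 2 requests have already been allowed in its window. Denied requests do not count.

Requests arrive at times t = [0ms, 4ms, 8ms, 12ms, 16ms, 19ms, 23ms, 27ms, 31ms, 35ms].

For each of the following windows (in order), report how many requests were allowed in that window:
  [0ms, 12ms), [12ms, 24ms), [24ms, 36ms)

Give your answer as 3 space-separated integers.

Processing requests:
  req#1 t=0ms (window 0): ALLOW
  req#2 t=4ms (window 0): ALLOW
  req#3 t=8ms (window 0): DENY
  req#4 t=12ms (window 1): ALLOW
  req#5 t=16ms (window 1): ALLOW
  req#6 t=19ms (window 1): DENY
  req#7 t=23ms (window 1): DENY
  req#8 t=27ms (window 2): ALLOW
  req#9 t=31ms (window 2): ALLOW
  req#10 t=35ms (window 2): DENY

Allowed counts by window: 2 2 2

Answer: 2 2 2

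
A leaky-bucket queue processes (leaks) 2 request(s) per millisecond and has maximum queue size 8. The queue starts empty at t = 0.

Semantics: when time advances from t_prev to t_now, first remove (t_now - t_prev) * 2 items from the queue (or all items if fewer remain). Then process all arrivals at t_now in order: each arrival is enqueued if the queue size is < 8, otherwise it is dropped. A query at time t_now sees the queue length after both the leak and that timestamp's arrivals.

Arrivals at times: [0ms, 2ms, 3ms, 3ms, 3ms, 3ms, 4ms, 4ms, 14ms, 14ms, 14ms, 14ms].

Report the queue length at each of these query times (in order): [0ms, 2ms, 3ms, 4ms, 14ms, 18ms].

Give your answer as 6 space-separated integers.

Queue lengths at query times:
  query t=0ms: backlog = 1
  query t=2ms: backlog = 1
  query t=3ms: backlog = 4
  query t=4ms: backlog = 4
  query t=14ms: backlog = 4
  query t=18ms: backlog = 0

Answer: 1 1 4 4 4 0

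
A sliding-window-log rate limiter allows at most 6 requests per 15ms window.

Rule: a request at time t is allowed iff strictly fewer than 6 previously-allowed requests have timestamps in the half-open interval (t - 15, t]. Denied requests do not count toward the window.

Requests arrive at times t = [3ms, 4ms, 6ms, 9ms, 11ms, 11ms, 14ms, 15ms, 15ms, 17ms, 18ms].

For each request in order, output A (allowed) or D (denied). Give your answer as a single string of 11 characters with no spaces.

Tracking allowed requests in the window:
  req#1 t=3ms: ALLOW
  req#2 t=4ms: ALLOW
  req#3 t=6ms: ALLOW
  req#4 t=9ms: ALLOW
  req#5 t=11ms: ALLOW
  req#6 t=11ms: ALLOW
  req#7 t=14ms: DENY
  req#8 t=15ms: DENY
  req#9 t=15ms: DENY
  req#10 t=17ms: DENY
  req#11 t=18ms: ALLOW

Answer: AAAAAADDDDA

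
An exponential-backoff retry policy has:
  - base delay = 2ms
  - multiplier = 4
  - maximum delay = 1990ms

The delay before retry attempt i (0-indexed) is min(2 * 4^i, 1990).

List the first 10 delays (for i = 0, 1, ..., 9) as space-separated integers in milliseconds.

Answer: 2 8 32 128 512 1990 1990 1990 1990 1990

Derivation:
Computing each delay:
  i=0: min(2*4^0, 1990) = 2
  i=1: min(2*4^1, 1990) = 8
  i=2: min(2*4^2, 1990) = 32
  i=3: min(2*4^3, 1990) = 128
  i=4: min(2*4^4, 1990) = 512
  i=5: min(2*4^5, 1990) = 1990
  i=6: min(2*4^6, 1990) = 1990
  i=7: min(2*4^7, 1990) = 1990
  i=8: min(2*4^8, 1990) = 1990
  i=9: min(2*4^9, 1990) = 1990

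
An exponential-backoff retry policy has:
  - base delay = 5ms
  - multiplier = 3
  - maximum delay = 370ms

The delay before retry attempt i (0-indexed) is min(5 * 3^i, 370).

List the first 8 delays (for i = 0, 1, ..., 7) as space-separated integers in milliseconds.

Computing each delay:
  i=0: min(5*3^0, 370) = 5
  i=1: min(5*3^1, 370) = 15
  i=2: min(5*3^2, 370) = 45
  i=3: min(5*3^3, 370) = 135
  i=4: min(5*3^4, 370) = 370
  i=5: min(5*3^5, 370) = 370
  i=6: min(5*3^6, 370) = 370
  i=7: min(5*3^7, 370) = 370

Answer: 5 15 45 135 370 370 370 370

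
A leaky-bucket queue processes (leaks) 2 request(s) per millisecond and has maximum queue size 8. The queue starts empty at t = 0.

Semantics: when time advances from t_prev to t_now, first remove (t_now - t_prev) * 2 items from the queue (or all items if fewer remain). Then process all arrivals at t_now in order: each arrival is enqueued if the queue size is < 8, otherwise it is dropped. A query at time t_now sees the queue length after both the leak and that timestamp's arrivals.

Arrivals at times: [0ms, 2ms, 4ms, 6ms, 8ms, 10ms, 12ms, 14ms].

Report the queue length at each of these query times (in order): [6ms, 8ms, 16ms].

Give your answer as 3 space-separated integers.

Answer: 1 1 0

Derivation:
Queue lengths at query times:
  query t=6ms: backlog = 1
  query t=8ms: backlog = 1
  query t=16ms: backlog = 0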